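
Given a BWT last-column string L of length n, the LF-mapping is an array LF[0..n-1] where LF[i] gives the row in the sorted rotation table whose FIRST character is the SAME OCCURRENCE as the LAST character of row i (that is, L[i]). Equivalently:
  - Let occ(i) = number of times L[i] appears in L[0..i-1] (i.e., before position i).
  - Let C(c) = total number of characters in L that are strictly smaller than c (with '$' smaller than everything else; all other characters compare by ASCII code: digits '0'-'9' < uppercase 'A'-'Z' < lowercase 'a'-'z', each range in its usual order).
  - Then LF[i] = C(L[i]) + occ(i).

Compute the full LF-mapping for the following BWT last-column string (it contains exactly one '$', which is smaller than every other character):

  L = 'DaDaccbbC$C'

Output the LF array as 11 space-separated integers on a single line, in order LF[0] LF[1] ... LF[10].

Char counts: '$':1, 'C':2, 'D':2, 'a':2, 'b':2, 'c':2
C (first-col start): C('$')=0, C('C')=1, C('D')=3, C('a')=5, C('b')=7, C('c')=9
L[0]='D': occ=0, LF[0]=C('D')+0=3+0=3
L[1]='a': occ=0, LF[1]=C('a')+0=5+0=5
L[2]='D': occ=1, LF[2]=C('D')+1=3+1=4
L[3]='a': occ=1, LF[3]=C('a')+1=5+1=6
L[4]='c': occ=0, LF[4]=C('c')+0=9+0=9
L[5]='c': occ=1, LF[5]=C('c')+1=9+1=10
L[6]='b': occ=0, LF[6]=C('b')+0=7+0=7
L[7]='b': occ=1, LF[7]=C('b')+1=7+1=8
L[8]='C': occ=0, LF[8]=C('C')+0=1+0=1
L[9]='$': occ=0, LF[9]=C('$')+0=0+0=0
L[10]='C': occ=1, LF[10]=C('C')+1=1+1=2

Answer: 3 5 4 6 9 10 7 8 1 0 2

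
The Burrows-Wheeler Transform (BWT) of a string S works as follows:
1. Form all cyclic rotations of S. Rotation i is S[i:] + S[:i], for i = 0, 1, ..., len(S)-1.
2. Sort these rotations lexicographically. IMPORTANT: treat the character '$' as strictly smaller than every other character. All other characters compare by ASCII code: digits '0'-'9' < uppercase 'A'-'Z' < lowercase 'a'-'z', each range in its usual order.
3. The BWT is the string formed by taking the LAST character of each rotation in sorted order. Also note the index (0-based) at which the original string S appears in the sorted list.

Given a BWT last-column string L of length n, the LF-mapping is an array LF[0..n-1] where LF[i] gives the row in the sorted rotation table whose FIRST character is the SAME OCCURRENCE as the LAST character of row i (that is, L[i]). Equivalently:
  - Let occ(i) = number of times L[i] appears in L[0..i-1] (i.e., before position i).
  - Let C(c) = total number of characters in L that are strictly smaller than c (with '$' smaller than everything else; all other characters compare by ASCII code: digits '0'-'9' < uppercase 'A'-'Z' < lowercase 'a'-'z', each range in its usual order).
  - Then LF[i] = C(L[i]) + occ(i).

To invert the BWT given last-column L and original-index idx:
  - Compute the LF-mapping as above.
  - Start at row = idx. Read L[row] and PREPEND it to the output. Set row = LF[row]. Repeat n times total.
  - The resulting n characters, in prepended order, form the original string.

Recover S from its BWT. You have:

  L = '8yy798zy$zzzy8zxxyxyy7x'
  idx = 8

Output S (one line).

LF mapping: 3 11 12 1 6 4 18 13 0 19 20 21 14 5 22 7 8 15 9 16 17 2 10
Walk LF starting at row 8, prepending L[row]:
  step 1: row=8, L[8]='$', prepend. Next row=LF[8]=0
  step 2: row=0, L[0]='8', prepend. Next row=LF[0]=3
  step 3: row=3, L[3]='7', prepend. Next row=LF[3]=1
  step 4: row=1, L[1]='y', prepend. Next row=LF[1]=11
  step 5: row=11, L[11]='z', prepend. Next row=LF[11]=21
  step 6: row=21, L[21]='7', prepend. Next row=LF[21]=2
  step 7: row=2, L[2]='y', prepend. Next row=LF[2]=12
  step 8: row=12, L[12]='y', prepend. Next row=LF[12]=14
  step 9: row=14, L[14]='z', prepend. Next row=LF[14]=22
  step 10: row=22, L[22]='x', prepend. Next row=LF[22]=10
  step 11: row=10, L[10]='z', prepend. Next row=LF[10]=20
  step 12: row=20, L[20]='y', prepend. Next row=LF[20]=17
  step 13: row=17, L[17]='y', prepend. Next row=LF[17]=15
  step 14: row=15, L[15]='x', prepend. Next row=LF[15]=7
  step 15: row=7, L[7]='y', prepend. Next row=LF[7]=13
  step 16: row=13, L[13]='8', prepend. Next row=LF[13]=5
  step 17: row=5, L[5]='8', prepend. Next row=LF[5]=4
  step 18: row=4, L[4]='9', prepend. Next row=LF[4]=6
  step 19: row=6, L[6]='z', prepend. Next row=LF[6]=18
  step 20: row=18, L[18]='x', prepend. Next row=LF[18]=9
  step 21: row=9, L[9]='z', prepend. Next row=LF[9]=19
  step 22: row=19, L[19]='y', prepend. Next row=LF[19]=16
  step 23: row=16, L[16]='x', prepend. Next row=LF[16]=8
Reversed output: xyzxz988yxyyzxzyy7zy78$

Answer: xyzxz988yxyyzxzyy7zy78$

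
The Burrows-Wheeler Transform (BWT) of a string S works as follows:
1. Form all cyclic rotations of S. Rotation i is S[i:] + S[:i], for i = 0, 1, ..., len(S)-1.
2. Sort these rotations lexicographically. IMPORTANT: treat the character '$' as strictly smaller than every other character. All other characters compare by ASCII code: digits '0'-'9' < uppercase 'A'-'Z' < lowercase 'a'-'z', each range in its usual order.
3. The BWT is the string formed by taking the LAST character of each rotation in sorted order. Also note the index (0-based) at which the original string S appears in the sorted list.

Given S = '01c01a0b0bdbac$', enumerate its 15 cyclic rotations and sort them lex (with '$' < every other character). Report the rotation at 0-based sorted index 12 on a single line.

All 15 rotations (rotation i = S[i:]+S[:i]):
  rot[0] = 01c01a0b0bdbac$
  rot[1] = 1c01a0b0bdbac$0
  rot[2] = c01a0b0bdbac$01
  rot[3] = 01a0b0bdbac$01c
  rot[4] = 1a0b0bdbac$01c0
  rot[5] = a0b0bdbac$01c01
  rot[6] = 0b0bdbac$01c01a
  rot[7] = b0bdbac$01c01a0
  rot[8] = 0bdbac$01c01a0b
  rot[9] = bdbac$01c01a0b0
  rot[10] = dbac$01c01a0b0b
  rot[11] = bac$01c01a0b0bd
  rot[12] = ac$01c01a0b0bdb
  rot[13] = c$01c01a0b0bdba
  rot[14] = $01c01a0b0bdbac
Sorted (with $ < everything):
  sorted[0] = $01c01a0b0bdbac
  sorted[1] = 01a0b0bdbac$01c
  sorted[2] = 01c01a0b0bdbac$
  sorted[3] = 0b0bdbac$01c01a
  sorted[4] = 0bdbac$01c01a0b
  sorted[5] = 1a0b0bdbac$01c0
  sorted[6] = 1c01a0b0bdbac$0
  sorted[7] = a0b0bdbac$01c01
  sorted[8] = ac$01c01a0b0bdb
  sorted[9] = b0bdbac$01c01a0
  sorted[10] = bac$01c01a0b0bd
  sorted[11] = bdbac$01c01a0b0
  sorted[12] = c$01c01a0b0bdba
  sorted[13] = c01a0b0bdbac$01
  sorted[14] = dbac$01c01a0b0b
sorted[12] = c$01c01a0b0bdba

Answer: c$01c01a0b0bdba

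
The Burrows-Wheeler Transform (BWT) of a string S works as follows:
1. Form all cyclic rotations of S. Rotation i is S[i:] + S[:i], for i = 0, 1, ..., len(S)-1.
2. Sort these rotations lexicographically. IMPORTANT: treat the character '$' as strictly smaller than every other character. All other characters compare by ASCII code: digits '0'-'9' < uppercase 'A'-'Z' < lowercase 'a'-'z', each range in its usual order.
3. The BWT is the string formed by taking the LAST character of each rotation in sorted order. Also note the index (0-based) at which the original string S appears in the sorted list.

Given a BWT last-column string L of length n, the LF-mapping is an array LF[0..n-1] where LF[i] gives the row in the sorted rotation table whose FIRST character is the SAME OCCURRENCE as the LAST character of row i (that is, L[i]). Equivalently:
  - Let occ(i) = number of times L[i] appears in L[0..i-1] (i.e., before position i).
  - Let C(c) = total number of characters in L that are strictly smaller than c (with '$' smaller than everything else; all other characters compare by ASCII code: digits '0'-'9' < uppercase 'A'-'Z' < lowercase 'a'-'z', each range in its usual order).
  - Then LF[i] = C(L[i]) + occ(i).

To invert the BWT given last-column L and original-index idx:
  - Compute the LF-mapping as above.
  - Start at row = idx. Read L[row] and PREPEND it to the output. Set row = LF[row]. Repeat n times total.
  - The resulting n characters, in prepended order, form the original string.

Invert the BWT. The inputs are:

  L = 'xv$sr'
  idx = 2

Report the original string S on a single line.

Answer: svrx$

Derivation:
LF mapping: 4 3 0 2 1
Walk LF starting at row 2, prepending L[row]:
  step 1: row=2, L[2]='$', prepend. Next row=LF[2]=0
  step 2: row=0, L[0]='x', prepend. Next row=LF[0]=4
  step 3: row=4, L[4]='r', prepend. Next row=LF[4]=1
  step 4: row=1, L[1]='v', prepend. Next row=LF[1]=3
  step 5: row=3, L[3]='s', prepend. Next row=LF[3]=2
Reversed output: svrx$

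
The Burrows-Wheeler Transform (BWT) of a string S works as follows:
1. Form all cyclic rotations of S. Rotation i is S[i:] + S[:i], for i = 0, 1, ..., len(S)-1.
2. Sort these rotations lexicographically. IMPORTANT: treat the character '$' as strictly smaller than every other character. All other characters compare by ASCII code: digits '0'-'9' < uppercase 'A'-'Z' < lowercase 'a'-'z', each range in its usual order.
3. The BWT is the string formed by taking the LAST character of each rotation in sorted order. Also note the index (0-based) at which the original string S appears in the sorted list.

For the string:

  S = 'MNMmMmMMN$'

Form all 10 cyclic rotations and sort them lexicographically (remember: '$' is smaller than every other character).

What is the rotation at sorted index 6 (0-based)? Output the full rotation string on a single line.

Answer: N$MNMmMmMM

Derivation:
All 10 rotations (rotation i = S[i:]+S[:i]):
  rot[0] = MNMmMmMMN$
  rot[1] = NMmMmMMN$M
  rot[2] = MmMmMMN$MN
  rot[3] = mMmMMN$MNM
  rot[4] = MmMMN$MNMm
  rot[5] = mMMN$MNMmM
  rot[6] = MMN$MNMmMm
  rot[7] = MN$MNMmMmM
  rot[8] = N$MNMmMmMM
  rot[9] = $MNMmMmMMN
Sorted (with $ < everything):
  sorted[0] = $MNMmMmMMN
  sorted[1] = MMN$MNMmMm
  sorted[2] = MN$MNMmMmM
  sorted[3] = MNMmMmMMN$
  sorted[4] = MmMMN$MNMm
  sorted[5] = MmMmMMN$MN
  sorted[6] = N$MNMmMmMM
  sorted[7] = NMmMmMMN$M
  sorted[8] = mMMN$MNMmM
  sorted[9] = mMmMMN$MNM
sorted[6] = N$MNMmMmMM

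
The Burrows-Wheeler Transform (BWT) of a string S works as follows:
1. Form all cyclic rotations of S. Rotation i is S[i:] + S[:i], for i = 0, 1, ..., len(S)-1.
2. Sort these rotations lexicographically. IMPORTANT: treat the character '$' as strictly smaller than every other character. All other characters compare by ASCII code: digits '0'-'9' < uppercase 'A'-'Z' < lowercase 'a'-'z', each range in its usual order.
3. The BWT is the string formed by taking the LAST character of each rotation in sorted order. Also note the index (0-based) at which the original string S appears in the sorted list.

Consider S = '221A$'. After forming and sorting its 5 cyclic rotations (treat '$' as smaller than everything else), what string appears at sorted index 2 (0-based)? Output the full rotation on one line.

Answer: 21A$2

Derivation:
All 5 rotations (rotation i = S[i:]+S[:i]):
  rot[0] = 221A$
  rot[1] = 21A$2
  rot[2] = 1A$22
  rot[3] = A$221
  rot[4] = $221A
Sorted (with $ < everything):
  sorted[0] = $221A
  sorted[1] = 1A$22
  sorted[2] = 21A$2
  sorted[3] = 221A$
  sorted[4] = A$221
sorted[2] = 21A$2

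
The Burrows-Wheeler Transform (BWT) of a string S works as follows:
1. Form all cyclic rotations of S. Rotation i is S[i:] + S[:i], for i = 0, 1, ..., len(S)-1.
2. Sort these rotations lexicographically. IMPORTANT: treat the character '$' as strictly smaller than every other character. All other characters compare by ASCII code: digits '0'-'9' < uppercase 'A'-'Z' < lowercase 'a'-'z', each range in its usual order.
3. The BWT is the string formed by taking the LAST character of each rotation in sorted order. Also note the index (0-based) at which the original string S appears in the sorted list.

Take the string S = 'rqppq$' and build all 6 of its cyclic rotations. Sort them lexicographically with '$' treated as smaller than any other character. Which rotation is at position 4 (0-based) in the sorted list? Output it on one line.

All 6 rotations (rotation i = S[i:]+S[:i]):
  rot[0] = rqppq$
  rot[1] = qppq$r
  rot[2] = ppq$rq
  rot[3] = pq$rqp
  rot[4] = q$rqpp
  rot[5] = $rqppq
Sorted (with $ < everything):
  sorted[0] = $rqppq
  sorted[1] = ppq$rq
  sorted[2] = pq$rqp
  sorted[3] = q$rqpp
  sorted[4] = qppq$r
  sorted[5] = rqppq$
sorted[4] = qppq$r

Answer: qppq$r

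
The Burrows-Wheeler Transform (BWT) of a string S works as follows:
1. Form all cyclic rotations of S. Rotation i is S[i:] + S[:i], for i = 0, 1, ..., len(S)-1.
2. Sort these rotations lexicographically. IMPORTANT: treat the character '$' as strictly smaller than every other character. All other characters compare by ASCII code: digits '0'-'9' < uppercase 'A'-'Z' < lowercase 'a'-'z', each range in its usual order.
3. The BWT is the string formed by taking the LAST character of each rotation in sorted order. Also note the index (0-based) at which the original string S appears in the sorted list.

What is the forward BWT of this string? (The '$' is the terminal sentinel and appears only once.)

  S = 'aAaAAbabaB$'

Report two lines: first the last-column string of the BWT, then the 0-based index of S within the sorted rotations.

Answer: BaaAaA$bbaA
6

Derivation:
All 11 rotations (rotation i = S[i:]+S[:i]):
  rot[0] = aAaAAbabaB$
  rot[1] = AaAAbabaB$a
  rot[2] = aAAbabaB$aA
  rot[3] = AAbabaB$aAa
  rot[4] = AbabaB$aAaA
  rot[5] = babaB$aAaAA
  rot[6] = abaB$aAaAAb
  rot[7] = baB$aAaAAba
  rot[8] = aB$aAaAAbab
  rot[9] = B$aAaAAbaba
  rot[10] = $aAaAAbabaB
Sorted (with $ < everything):
  sorted[0] = $aAaAAbabaB  (last char: 'B')
  sorted[1] = AAbabaB$aAa  (last char: 'a')
  sorted[2] = AaAAbabaB$a  (last char: 'a')
  sorted[3] = AbabaB$aAaA  (last char: 'A')
  sorted[4] = B$aAaAAbaba  (last char: 'a')
  sorted[5] = aAAbabaB$aA  (last char: 'A')
  sorted[6] = aAaAAbabaB$  (last char: '$')
  sorted[7] = aB$aAaAAbab  (last char: 'b')
  sorted[8] = abaB$aAaAAb  (last char: 'b')
  sorted[9] = baB$aAaAAba  (last char: 'a')
  sorted[10] = babaB$aAaAA  (last char: 'A')
Last column: BaaAaA$bbaA
Original string S is at sorted index 6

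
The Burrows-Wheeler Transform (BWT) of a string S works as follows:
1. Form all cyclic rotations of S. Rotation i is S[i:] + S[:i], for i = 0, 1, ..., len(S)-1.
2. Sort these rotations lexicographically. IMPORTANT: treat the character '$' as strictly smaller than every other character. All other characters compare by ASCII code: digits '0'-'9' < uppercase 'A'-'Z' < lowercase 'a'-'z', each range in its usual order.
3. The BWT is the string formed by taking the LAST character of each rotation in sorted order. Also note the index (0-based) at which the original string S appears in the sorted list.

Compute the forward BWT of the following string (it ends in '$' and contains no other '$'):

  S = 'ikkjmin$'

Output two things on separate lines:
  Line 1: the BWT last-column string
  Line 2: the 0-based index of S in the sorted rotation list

Answer: n$mkkiji
1

Derivation:
All 8 rotations (rotation i = S[i:]+S[:i]):
  rot[0] = ikkjmin$
  rot[1] = kkjmin$i
  rot[2] = kjmin$ik
  rot[3] = jmin$ikk
  rot[4] = min$ikkj
  rot[5] = in$ikkjm
  rot[6] = n$ikkjmi
  rot[7] = $ikkjmin
Sorted (with $ < everything):
  sorted[0] = $ikkjmin  (last char: 'n')
  sorted[1] = ikkjmin$  (last char: '$')
  sorted[2] = in$ikkjm  (last char: 'm')
  sorted[3] = jmin$ikk  (last char: 'k')
  sorted[4] = kjmin$ik  (last char: 'k')
  sorted[5] = kkjmin$i  (last char: 'i')
  sorted[6] = min$ikkj  (last char: 'j')
  sorted[7] = n$ikkjmi  (last char: 'i')
Last column: n$mkkiji
Original string S is at sorted index 1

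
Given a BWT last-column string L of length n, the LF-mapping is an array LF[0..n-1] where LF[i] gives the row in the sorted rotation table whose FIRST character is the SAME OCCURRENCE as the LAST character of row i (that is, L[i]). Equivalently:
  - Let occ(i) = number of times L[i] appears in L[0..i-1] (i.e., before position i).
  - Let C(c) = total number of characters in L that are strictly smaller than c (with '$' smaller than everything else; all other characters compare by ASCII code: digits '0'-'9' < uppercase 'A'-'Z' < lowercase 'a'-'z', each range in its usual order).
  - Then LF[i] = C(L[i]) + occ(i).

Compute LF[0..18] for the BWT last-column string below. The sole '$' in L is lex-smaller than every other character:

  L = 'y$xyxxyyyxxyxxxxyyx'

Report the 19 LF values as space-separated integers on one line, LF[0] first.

Char counts: '$':1, 'x':10, 'y':8
C (first-col start): C('$')=0, C('x')=1, C('y')=11
L[0]='y': occ=0, LF[0]=C('y')+0=11+0=11
L[1]='$': occ=0, LF[1]=C('$')+0=0+0=0
L[2]='x': occ=0, LF[2]=C('x')+0=1+0=1
L[3]='y': occ=1, LF[3]=C('y')+1=11+1=12
L[4]='x': occ=1, LF[4]=C('x')+1=1+1=2
L[5]='x': occ=2, LF[5]=C('x')+2=1+2=3
L[6]='y': occ=2, LF[6]=C('y')+2=11+2=13
L[7]='y': occ=3, LF[7]=C('y')+3=11+3=14
L[8]='y': occ=4, LF[8]=C('y')+4=11+4=15
L[9]='x': occ=3, LF[9]=C('x')+3=1+3=4
L[10]='x': occ=4, LF[10]=C('x')+4=1+4=5
L[11]='y': occ=5, LF[11]=C('y')+5=11+5=16
L[12]='x': occ=5, LF[12]=C('x')+5=1+5=6
L[13]='x': occ=6, LF[13]=C('x')+6=1+6=7
L[14]='x': occ=7, LF[14]=C('x')+7=1+7=8
L[15]='x': occ=8, LF[15]=C('x')+8=1+8=9
L[16]='y': occ=6, LF[16]=C('y')+6=11+6=17
L[17]='y': occ=7, LF[17]=C('y')+7=11+7=18
L[18]='x': occ=9, LF[18]=C('x')+9=1+9=10

Answer: 11 0 1 12 2 3 13 14 15 4 5 16 6 7 8 9 17 18 10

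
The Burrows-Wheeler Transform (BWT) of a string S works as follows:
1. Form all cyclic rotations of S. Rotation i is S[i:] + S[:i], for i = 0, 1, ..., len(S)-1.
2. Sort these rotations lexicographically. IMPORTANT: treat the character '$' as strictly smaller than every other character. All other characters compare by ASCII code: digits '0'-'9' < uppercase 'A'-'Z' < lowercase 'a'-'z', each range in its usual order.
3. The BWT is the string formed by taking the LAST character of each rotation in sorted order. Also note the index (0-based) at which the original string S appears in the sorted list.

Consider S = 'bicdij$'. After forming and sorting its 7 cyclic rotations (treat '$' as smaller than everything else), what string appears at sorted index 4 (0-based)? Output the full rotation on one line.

Answer: icdij$b

Derivation:
All 7 rotations (rotation i = S[i:]+S[:i]):
  rot[0] = bicdij$
  rot[1] = icdij$b
  rot[2] = cdij$bi
  rot[3] = dij$bic
  rot[4] = ij$bicd
  rot[5] = j$bicdi
  rot[6] = $bicdij
Sorted (with $ < everything):
  sorted[0] = $bicdij
  sorted[1] = bicdij$
  sorted[2] = cdij$bi
  sorted[3] = dij$bic
  sorted[4] = icdij$b
  sorted[5] = ij$bicd
  sorted[6] = j$bicdi
sorted[4] = icdij$b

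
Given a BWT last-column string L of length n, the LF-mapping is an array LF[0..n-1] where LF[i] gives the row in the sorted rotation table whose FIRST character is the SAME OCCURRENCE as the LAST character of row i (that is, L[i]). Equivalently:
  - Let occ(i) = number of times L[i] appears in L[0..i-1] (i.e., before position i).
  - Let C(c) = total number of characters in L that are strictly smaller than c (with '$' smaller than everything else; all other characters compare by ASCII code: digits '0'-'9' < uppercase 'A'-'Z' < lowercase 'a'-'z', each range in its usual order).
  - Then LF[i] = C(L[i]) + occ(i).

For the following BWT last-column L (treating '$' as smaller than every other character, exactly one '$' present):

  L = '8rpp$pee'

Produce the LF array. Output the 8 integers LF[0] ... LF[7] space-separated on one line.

Answer: 1 7 4 5 0 6 2 3

Derivation:
Char counts: '$':1, '8':1, 'e':2, 'p':3, 'r':1
C (first-col start): C('$')=0, C('8')=1, C('e')=2, C('p')=4, C('r')=7
L[0]='8': occ=0, LF[0]=C('8')+0=1+0=1
L[1]='r': occ=0, LF[1]=C('r')+0=7+0=7
L[2]='p': occ=0, LF[2]=C('p')+0=4+0=4
L[3]='p': occ=1, LF[3]=C('p')+1=4+1=5
L[4]='$': occ=0, LF[4]=C('$')+0=0+0=0
L[5]='p': occ=2, LF[5]=C('p')+2=4+2=6
L[6]='e': occ=0, LF[6]=C('e')+0=2+0=2
L[7]='e': occ=1, LF[7]=C('e')+1=2+1=3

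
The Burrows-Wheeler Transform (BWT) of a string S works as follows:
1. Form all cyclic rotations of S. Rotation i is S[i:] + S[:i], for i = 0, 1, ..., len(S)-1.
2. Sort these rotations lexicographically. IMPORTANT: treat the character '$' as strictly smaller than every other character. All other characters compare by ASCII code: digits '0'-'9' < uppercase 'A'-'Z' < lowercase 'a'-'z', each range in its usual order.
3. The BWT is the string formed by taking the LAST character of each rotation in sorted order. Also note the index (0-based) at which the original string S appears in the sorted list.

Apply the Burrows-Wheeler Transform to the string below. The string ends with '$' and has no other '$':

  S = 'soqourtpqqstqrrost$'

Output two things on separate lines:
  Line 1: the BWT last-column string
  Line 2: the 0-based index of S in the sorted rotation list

All 19 rotations (rotation i = S[i:]+S[:i]):
  rot[0] = soqourtpqqstqrrost$
  rot[1] = oqourtpqqstqrrost$s
  rot[2] = qourtpqqstqrrost$so
  rot[3] = ourtpqqstqrrost$soq
  rot[4] = urtpqqstqrrost$soqo
  rot[5] = rtpqqstqrrost$soqou
  rot[6] = tpqqstqrrost$soqour
  rot[7] = pqqstqrrost$soqourt
  rot[8] = qqstqrrost$soqourtp
  rot[9] = qstqrrost$soqourtpq
  rot[10] = stqrrost$soqourtpqq
  rot[11] = tqrrost$soqourtpqqs
  rot[12] = qrrost$soqourtpqqst
  rot[13] = rrost$soqourtpqqstq
  rot[14] = rost$soqourtpqqstqr
  rot[15] = ost$soqourtpqqstqrr
  rot[16] = st$soqourtpqqstqrro
  rot[17] = t$soqourtpqqstqrros
  rot[18] = $soqourtpqqstqrrost
Sorted (with $ < everything):
  sorted[0] = $soqourtpqqstqrrost  (last char: 't')
  sorted[1] = oqourtpqqstqrrost$s  (last char: 's')
  sorted[2] = ost$soqourtpqqstqrr  (last char: 'r')
  sorted[3] = ourtpqqstqrrost$soq  (last char: 'q')
  sorted[4] = pqqstqrrost$soqourt  (last char: 't')
  sorted[5] = qourtpqqstqrrost$so  (last char: 'o')
  sorted[6] = qqstqrrost$soqourtp  (last char: 'p')
  sorted[7] = qrrost$soqourtpqqst  (last char: 't')
  sorted[8] = qstqrrost$soqourtpq  (last char: 'q')
  sorted[9] = rost$soqourtpqqstqr  (last char: 'r')
  sorted[10] = rrost$soqourtpqqstq  (last char: 'q')
  sorted[11] = rtpqqstqrrost$soqou  (last char: 'u')
  sorted[12] = soqourtpqqstqrrost$  (last char: '$')
  sorted[13] = st$soqourtpqqstqrro  (last char: 'o')
  sorted[14] = stqrrost$soqourtpqq  (last char: 'q')
  sorted[15] = t$soqourtpqqstqrros  (last char: 's')
  sorted[16] = tpqqstqrrost$soqour  (last char: 'r')
  sorted[17] = tqrrost$soqourtpqqs  (last char: 's')
  sorted[18] = urtpqqstqrrost$soqo  (last char: 'o')
Last column: tsrqtoptqrqu$oqsrso
Original string S is at sorted index 12

Answer: tsrqtoptqrqu$oqsrso
12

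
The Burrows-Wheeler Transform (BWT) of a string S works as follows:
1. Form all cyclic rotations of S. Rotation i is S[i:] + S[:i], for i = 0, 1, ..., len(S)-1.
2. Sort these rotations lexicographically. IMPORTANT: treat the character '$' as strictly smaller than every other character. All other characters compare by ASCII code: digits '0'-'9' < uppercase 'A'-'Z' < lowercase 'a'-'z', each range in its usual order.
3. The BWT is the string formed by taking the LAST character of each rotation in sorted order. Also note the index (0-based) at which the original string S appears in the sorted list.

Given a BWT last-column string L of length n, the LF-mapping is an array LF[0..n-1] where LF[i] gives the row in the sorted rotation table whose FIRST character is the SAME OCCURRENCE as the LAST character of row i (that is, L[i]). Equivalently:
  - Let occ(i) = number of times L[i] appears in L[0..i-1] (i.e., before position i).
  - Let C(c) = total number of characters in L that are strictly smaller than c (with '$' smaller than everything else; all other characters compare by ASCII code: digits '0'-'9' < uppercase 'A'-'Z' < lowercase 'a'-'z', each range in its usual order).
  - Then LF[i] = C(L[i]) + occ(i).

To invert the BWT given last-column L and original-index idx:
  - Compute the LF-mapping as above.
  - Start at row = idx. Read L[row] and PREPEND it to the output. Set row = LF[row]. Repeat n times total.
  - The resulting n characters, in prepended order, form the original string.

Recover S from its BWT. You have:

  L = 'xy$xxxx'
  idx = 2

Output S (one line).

Answer: xxxxyx$

Derivation:
LF mapping: 1 6 0 2 3 4 5
Walk LF starting at row 2, prepending L[row]:
  step 1: row=2, L[2]='$', prepend. Next row=LF[2]=0
  step 2: row=0, L[0]='x', prepend. Next row=LF[0]=1
  step 3: row=1, L[1]='y', prepend. Next row=LF[1]=6
  step 4: row=6, L[6]='x', prepend. Next row=LF[6]=5
  step 5: row=5, L[5]='x', prepend. Next row=LF[5]=4
  step 6: row=4, L[4]='x', prepend. Next row=LF[4]=3
  step 7: row=3, L[3]='x', prepend. Next row=LF[3]=2
Reversed output: xxxxyx$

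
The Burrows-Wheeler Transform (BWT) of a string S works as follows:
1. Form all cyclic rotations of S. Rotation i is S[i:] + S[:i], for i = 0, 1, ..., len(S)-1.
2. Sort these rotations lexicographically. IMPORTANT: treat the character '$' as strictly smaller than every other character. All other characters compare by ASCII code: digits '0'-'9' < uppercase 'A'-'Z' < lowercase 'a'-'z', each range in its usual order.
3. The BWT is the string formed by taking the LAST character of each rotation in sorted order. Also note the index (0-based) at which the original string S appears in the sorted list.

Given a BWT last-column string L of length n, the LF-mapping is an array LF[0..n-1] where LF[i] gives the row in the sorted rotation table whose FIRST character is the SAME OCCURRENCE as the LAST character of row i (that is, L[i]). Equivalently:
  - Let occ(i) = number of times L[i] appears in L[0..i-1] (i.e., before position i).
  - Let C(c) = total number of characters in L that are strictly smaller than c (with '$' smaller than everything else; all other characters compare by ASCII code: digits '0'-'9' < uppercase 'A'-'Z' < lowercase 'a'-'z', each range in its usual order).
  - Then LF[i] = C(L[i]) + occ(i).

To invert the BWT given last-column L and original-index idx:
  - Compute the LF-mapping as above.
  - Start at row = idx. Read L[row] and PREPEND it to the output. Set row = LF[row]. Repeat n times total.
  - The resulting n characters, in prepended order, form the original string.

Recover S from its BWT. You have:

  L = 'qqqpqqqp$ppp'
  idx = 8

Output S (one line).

Answer: qpqppqpqpqq$

Derivation:
LF mapping: 6 7 8 1 9 10 11 2 0 3 4 5
Walk LF starting at row 8, prepending L[row]:
  step 1: row=8, L[8]='$', prepend. Next row=LF[8]=0
  step 2: row=0, L[0]='q', prepend. Next row=LF[0]=6
  step 3: row=6, L[6]='q', prepend. Next row=LF[6]=11
  step 4: row=11, L[11]='p', prepend. Next row=LF[11]=5
  step 5: row=5, L[5]='q', prepend. Next row=LF[5]=10
  step 6: row=10, L[10]='p', prepend. Next row=LF[10]=4
  step 7: row=4, L[4]='q', prepend. Next row=LF[4]=9
  step 8: row=9, L[9]='p', prepend. Next row=LF[9]=3
  step 9: row=3, L[3]='p', prepend. Next row=LF[3]=1
  step 10: row=1, L[1]='q', prepend. Next row=LF[1]=7
  step 11: row=7, L[7]='p', prepend. Next row=LF[7]=2
  step 12: row=2, L[2]='q', prepend. Next row=LF[2]=8
Reversed output: qpqppqpqpqq$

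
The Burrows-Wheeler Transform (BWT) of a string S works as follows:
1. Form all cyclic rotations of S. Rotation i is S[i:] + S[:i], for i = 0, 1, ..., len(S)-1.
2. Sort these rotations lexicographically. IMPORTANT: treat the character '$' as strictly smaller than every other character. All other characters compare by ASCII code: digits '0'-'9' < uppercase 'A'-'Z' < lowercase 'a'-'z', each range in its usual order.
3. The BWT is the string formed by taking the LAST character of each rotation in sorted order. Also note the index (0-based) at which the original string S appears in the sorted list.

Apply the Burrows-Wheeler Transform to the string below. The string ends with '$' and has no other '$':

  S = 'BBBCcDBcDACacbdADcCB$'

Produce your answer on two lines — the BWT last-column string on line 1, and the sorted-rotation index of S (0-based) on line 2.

Answer: BDdC$BBDcABccACcDBCab
4

Derivation:
All 21 rotations (rotation i = S[i:]+S[:i]):
  rot[0] = BBBCcDBcDACacbdADcCB$
  rot[1] = BBCcDBcDACacbdADcCB$B
  rot[2] = BCcDBcDACacbdADcCB$BB
  rot[3] = CcDBcDACacbdADcCB$BBB
  rot[4] = cDBcDACacbdADcCB$BBBC
  rot[5] = DBcDACacbdADcCB$BBBCc
  rot[6] = BcDACacbdADcCB$BBBCcD
  rot[7] = cDACacbdADcCB$BBBCcDB
  rot[8] = DACacbdADcCB$BBBCcDBc
  rot[9] = ACacbdADcCB$BBBCcDBcD
  rot[10] = CacbdADcCB$BBBCcDBcDA
  rot[11] = acbdADcCB$BBBCcDBcDAC
  rot[12] = cbdADcCB$BBBCcDBcDACa
  rot[13] = bdADcCB$BBBCcDBcDACac
  rot[14] = dADcCB$BBBCcDBcDACacb
  rot[15] = ADcCB$BBBCcDBcDACacbd
  rot[16] = DcCB$BBBCcDBcDACacbdA
  rot[17] = cCB$BBBCcDBcDACacbdAD
  rot[18] = CB$BBBCcDBcDACacbdADc
  rot[19] = B$BBBCcDBcDACacbdADcC
  rot[20] = $BBBCcDBcDACacbdADcCB
Sorted (with $ < everything):
  sorted[0] = $BBBCcDBcDACacbdADcCB  (last char: 'B')
  sorted[1] = ACacbdADcCB$BBBCcDBcD  (last char: 'D')
  sorted[2] = ADcCB$BBBCcDBcDACacbd  (last char: 'd')
  sorted[3] = B$BBBCcDBcDACacbdADcC  (last char: 'C')
  sorted[4] = BBBCcDBcDACacbdADcCB$  (last char: '$')
  sorted[5] = BBCcDBcDACacbdADcCB$B  (last char: 'B')
  sorted[6] = BCcDBcDACacbdADcCB$BB  (last char: 'B')
  sorted[7] = BcDACacbdADcCB$BBBCcD  (last char: 'D')
  sorted[8] = CB$BBBCcDBcDACacbdADc  (last char: 'c')
  sorted[9] = CacbdADcCB$BBBCcDBcDA  (last char: 'A')
  sorted[10] = CcDBcDACacbdADcCB$BBB  (last char: 'B')
  sorted[11] = DACacbdADcCB$BBBCcDBc  (last char: 'c')
  sorted[12] = DBcDACacbdADcCB$BBBCc  (last char: 'c')
  sorted[13] = DcCB$BBBCcDBcDACacbdA  (last char: 'A')
  sorted[14] = acbdADcCB$BBBCcDBcDAC  (last char: 'C')
  sorted[15] = bdADcCB$BBBCcDBcDACac  (last char: 'c')
  sorted[16] = cCB$BBBCcDBcDACacbdAD  (last char: 'D')
  sorted[17] = cDACacbdADcCB$BBBCcDB  (last char: 'B')
  sorted[18] = cDBcDACacbdADcCB$BBBC  (last char: 'C')
  sorted[19] = cbdADcCB$BBBCcDBcDACa  (last char: 'a')
  sorted[20] = dADcCB$BBBCcDBcDACacb  (last char: 'b')
Last column: BDdC$BBDcABccACcDBCab
Original string S is at sorted index 4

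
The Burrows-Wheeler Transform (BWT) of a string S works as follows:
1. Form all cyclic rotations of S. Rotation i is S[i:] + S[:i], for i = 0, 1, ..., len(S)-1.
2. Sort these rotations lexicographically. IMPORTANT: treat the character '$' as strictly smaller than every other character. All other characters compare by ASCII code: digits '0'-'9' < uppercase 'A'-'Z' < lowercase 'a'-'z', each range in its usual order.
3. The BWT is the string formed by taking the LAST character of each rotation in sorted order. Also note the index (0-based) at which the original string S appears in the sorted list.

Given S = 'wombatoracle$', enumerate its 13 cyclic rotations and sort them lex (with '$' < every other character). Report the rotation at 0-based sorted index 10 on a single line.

Answer: racle$wombato

Derivation:
All 13 rotations (rotation i = S[i:]+S[:i]):
  rot[0] = wombatoracle$
  rot[1] = ombatoracle$w
  rot[2] = mbatoracle$wo
  rot[3] = batoracle$wom
  rot[4] = atoracle$womb
  rot[5] = toracle$womba
  rot[6] = oracle$wombat
  rot[7] = racle$wombato
  rot[8] = acle$wombator
  rot[9] = cle$wombatora
  rot[10] = le$wombatorac
  rot[11] = e$wombatoracl
  rot[12] = $wombatoracle
Sorted (with $ < everything):
  sorted[0] = $wombatoracle
  sorted[1] = acle$wombator
  sorted[2] = atoracle$womb
  sorted[3] = batoracle$wom
  sorted[4] = cle$wombatora
  sorted[5] = e$wombatoracl
  sorted[6] = le$wombatorac
  sorted[7] = mbatoracle$wo
  sorted[8] = ombatoracle$w
  sorted[9] = oracle$wombat
  sorted[10] = racle$wombato
  sorted[11] = toracle$womba
  sorted[12] = wombatoracle$
sorted[10] = racle$wombato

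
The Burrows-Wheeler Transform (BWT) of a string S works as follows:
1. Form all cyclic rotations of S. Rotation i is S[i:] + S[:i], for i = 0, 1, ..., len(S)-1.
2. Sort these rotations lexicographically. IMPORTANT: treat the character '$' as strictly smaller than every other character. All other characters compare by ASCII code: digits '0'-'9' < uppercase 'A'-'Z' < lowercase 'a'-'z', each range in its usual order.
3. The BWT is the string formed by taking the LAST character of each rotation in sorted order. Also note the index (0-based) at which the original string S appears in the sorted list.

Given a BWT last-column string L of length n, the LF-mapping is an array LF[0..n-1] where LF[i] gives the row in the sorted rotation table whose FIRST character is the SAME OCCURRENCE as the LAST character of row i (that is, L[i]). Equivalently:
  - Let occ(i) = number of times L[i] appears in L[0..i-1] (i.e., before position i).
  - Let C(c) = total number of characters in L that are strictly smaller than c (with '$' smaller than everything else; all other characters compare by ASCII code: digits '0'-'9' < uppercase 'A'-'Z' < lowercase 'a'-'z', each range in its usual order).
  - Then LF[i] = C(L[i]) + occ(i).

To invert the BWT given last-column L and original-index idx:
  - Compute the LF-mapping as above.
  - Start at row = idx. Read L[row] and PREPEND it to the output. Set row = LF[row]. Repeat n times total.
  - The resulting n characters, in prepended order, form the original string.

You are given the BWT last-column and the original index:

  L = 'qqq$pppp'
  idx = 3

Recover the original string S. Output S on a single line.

LF mapping: 5 6 7 0 1 2 3 4
Walk LF starting at row 3, prepending L[row]:
  step 1: row=3, L[3]='$', prepend. Next row=LF[3]=0
  step 2: row=0, L[0]='q', prepend. Next row=LF[0]=5
  step 3: row=5, L[5]='p', prepend. Next row=LF[5]=2
  step 4: row=2, L[2]='q', prepend. Next row=LF[2]=7
  step 5: row=7, L[7]='p', prepend. Next row=LF[7]=4
  step 6: row=4, L[4]='p', prepend. Next row=LF[4]=1
  step 7: row=1, L[1]='q', prepend. Next row=LF[1]=6
  step 8: row=6, L[6]='p', prepend. Next row=LF[6]=3
Reversed output: pqppqpq$

Answer: pqppqpq$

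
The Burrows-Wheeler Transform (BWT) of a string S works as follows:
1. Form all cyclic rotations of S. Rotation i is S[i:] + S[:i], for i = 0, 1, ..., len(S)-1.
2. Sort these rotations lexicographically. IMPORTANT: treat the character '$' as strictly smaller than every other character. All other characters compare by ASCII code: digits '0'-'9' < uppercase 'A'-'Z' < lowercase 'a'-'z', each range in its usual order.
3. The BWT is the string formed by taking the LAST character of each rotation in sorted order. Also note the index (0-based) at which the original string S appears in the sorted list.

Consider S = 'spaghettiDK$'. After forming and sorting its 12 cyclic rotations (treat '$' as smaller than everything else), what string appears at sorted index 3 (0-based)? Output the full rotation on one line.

Answer: aghettiDK$sp

Derivation:
All 12 rotations (rotation i = S[i:]+S[:i]):
  rot[0] = spaghettiDK$
  rot[1] = paghettiDK$s
  rot[2] = aghettiDK$sp
  rot[3] = ghettiDK$spa
  rot[4] = hettiDK$spag
  rot[5] = ettiDK$spagh
  rot[6] = ttiDK$spaghe
  rot[7] = tiDK$spaghet
  rot[8] = iDK$spaghett
  rot[9] = DK$spaghetti
  rot[10] = K$spaghettiD
  rot[11] = $spaghettiDK
Sorted (with $ < everything):
  sorted[0] = $spaghettiDK
  sorted[1] = DK$spaghetti
  sorted[2] = K$spaghettiD
  sorted[3] = aghettiDK$sp
  sorted[4] = ettiDK$spagh
  sorted[5] = ghettiDK$spa
  sorted[6] = hettiDK$spag
  sorted[7] = iDK$spaghett
  sorted[8] = paghettiDK$s
  sorted[9] = spaghettiDK$
  sorted[10] = tiDK$spaghet
  sorted[11] = ttiDK$spaghe
sorted[3] = aghettiDK$sp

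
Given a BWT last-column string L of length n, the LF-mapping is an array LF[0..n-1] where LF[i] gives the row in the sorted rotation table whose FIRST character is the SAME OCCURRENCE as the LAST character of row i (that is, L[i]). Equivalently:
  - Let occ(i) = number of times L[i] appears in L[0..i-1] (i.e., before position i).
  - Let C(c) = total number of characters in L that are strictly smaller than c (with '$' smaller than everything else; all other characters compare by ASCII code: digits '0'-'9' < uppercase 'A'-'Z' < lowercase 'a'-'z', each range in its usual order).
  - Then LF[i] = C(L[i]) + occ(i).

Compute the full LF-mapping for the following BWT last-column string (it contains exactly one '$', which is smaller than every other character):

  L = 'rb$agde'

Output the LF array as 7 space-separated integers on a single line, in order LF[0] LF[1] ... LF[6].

Answer: 6 2 0 1 5 3 4

Derivation:
Char counts: '$':1, 'a':1, 'b':1, 'd':1, 'e':1, 'g':1, 'r':1
C (first-col start): C('$')=0, C('a')=1, C('b')=2, C('d')=3, C('e')=4, C('g')=5, C('r')=6
L[0]='r': occ=0, LF[0]=C('r')+0=6+0=6
L[1]='b': occ=0, LF[1]=C('b')+0=2+0=2
L[2]='$': occ=0, LF[2]=C('$')+0=0+0=0
L[3]='a': occ=0, LF[3]=C('a')+0=1+0=1
L[4]='g': occ=0, LF[4]=C('g')+0=5+0=5
L[5]='d': occ=0, LF[5]=C('d')+0=3+0=3
L[6]='e': occ=0, LF[6]=C('e')+0=4+0=4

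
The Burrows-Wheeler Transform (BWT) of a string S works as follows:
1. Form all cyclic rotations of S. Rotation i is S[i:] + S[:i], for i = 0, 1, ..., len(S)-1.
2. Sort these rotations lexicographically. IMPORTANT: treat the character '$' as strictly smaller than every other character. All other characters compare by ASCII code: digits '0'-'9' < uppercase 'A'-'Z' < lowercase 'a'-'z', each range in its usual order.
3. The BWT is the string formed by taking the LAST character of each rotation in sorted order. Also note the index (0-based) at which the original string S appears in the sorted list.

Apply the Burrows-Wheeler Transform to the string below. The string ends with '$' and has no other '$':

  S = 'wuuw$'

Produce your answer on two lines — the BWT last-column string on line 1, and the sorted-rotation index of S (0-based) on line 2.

All 5 rotations (rotation i = S[i:]+S[:i]):
  rot[0] = wuuw$
  rot[1] = uuw$w
  rot[2] = uw$wu
  rot[3] = w$wuu
  rot[4] = $wuuw
Sorted (with $ < everything):
  sorted[0] = $wuuw  (last char: 'w')
  sorted[1] = uuw$w  (last char: 'w')
  sorted[2] = uw$wu  (last char: 'u')
  sorted[3] = w$wuu  (last char: 'u')
  sorted[4] = wuuw$  (last char: '$')
Last column: wwuu$
Original string S is at sorted index 4

Answer: wwuu$
4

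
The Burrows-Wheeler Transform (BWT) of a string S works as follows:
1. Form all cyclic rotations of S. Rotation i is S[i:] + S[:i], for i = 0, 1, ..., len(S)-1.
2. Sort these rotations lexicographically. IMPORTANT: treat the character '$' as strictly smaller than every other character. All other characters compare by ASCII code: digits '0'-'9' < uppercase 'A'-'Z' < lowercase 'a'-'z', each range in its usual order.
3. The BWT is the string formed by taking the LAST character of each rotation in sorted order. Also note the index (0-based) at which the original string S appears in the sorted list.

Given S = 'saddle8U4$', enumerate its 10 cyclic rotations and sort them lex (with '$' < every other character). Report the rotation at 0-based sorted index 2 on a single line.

Answer: 8U4$saddle

Derivation:
All 10 rotations (rotation i = S[i:]+S[:i]):
  rot[0] = saddle8U4$
  rot[1] = addle8U4$s
  rot[2] = ddle8U4$sa
  rot[3] = dle8U4$sad
  rot[4] = le8U4$sadd
  rot[5] = e8U4$saddl
  rot[6] = 8U4$saddle
  rot[7] = U4$saddle8
  rot[8] = 4$saddle8U
  rot[9] = $saddle8U4
Sorted (with $ < everything):
  sorted[0] = $saddle8U4
  sorted[1] = 4$saddle8U
  sorted[2] = 8U4$saddle
  sorted[3] = U4$saddle8
  sorted[4] = addle8U4$s
  sorted[5] = ddle8U4$sa
  sorted[6] = dle8U4$sad
  sorted[7] = e8U4$saddl
  sorted[8] = le8U4$sadd
  sorted[9] = saddle8U4$
sorted[2] = 8U4$saddle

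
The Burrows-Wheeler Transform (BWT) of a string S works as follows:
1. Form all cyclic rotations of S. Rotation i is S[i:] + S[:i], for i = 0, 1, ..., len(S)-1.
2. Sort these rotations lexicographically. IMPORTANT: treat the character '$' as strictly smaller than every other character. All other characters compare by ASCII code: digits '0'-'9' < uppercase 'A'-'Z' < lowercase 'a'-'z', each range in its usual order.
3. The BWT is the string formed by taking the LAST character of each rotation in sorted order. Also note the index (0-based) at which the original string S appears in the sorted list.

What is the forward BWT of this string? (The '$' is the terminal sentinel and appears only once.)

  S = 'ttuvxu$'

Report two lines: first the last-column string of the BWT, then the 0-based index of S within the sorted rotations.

Answer: u$txtuv
1

Derivation:
All 7 rotations (rotation i = S[i:]+S[:i]):
  rot[0] = ttuvxu$
  rot[1] = tuvxu$t
  rot[2] = uvxu$tt
  rot[3] = vxu$ttu
  rot[4] = xu$ttuv
  rot[5] = u$ttuvx
  rot[6] = $ttuvxu
Sorted (with $ < everything):
  sorted[0] = $ttuvxu  (last char: 'u')
  sorted[1] = ttuvxu$  (last char: '$')
  sorted[2] = tuvxu$t  (last char: 't')
  sorted[3] = u$ttuvx  (last char: 'x')
  sorted[4] = uvxu$tt  (last char: 't')
  sorted[5] = vxu$ttu  (last char: 'u')
  sorted[6] = xu$ttuv  (last char: 'v')
Last column: u$txtuv
Original string S is at sorted index 1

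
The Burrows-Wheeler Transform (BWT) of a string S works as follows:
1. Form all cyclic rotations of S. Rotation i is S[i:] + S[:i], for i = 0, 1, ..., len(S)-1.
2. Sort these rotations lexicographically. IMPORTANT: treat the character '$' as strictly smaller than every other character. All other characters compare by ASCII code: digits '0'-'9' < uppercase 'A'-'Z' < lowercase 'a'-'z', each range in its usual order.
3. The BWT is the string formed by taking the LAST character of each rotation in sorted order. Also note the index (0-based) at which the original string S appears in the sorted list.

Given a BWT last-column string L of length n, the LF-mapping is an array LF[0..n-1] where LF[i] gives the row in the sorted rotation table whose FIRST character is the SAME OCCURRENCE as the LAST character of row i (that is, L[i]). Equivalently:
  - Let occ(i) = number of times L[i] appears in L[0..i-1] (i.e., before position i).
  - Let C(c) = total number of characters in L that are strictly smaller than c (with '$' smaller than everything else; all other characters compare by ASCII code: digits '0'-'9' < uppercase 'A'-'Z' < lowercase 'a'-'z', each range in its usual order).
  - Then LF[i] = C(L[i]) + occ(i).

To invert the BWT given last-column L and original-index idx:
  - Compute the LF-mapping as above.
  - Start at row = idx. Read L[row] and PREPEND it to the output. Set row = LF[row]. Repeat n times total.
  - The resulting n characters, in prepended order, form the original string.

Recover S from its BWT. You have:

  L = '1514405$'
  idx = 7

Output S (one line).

Answer: 5504411$

Derivation:
LF mapping: 2 6 3 4 5 1 7 0
Walk LF starting at row 7, prepending L[row]:
  step 1: row=7, L[7]='$', prepend. Next row=LF[7]=0
  step 2: row=0, L[0]='1', prepend. Next row=LF[0]=2
  step 3: row=2, L[2]='1', prepend. Next row=LF[2]=3
  step 4: row=3, L[3]='4', prepend. Next row=LF[3]=4
  step 5: row=4, L[4]='4', prepend. Next row=LF[4]=5
  step 6: row=5, L[5]='0', prepend. Next row=LF[5]=1
  step 7: row=1, L[1]='5', prepend. Next row=LF[1]=6
  step 8: row=6, L[6]='5', prepend. Next row=LF[6]=7
Reversed output: 5504411$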